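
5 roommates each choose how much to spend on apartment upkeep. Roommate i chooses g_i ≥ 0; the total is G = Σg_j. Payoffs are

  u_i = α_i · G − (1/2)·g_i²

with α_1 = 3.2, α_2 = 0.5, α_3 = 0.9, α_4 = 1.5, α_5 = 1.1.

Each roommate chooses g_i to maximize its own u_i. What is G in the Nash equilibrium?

Roommate i's FOC: ∂u_i/∂g_i = α_i − g_i = 0, so g_i* = α_i.
NE contributions = (3.2, 0.5, 0.9, 1.5, 1.1); G = 7.2.

7.2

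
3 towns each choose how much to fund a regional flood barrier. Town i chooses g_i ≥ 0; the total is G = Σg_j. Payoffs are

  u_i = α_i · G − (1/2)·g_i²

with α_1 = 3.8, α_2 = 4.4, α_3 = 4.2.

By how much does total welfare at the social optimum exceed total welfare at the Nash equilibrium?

102.6

Town i's FOC: ∂u_i/∂g_i = α_i − g_i = 0, so g_i* = α_i.
NE contributions = (3.8, 4.4, 4.2); G = 12.4.
W^NE = (Σα)·G − ½Σα_i² = 12.4² − ½·51.44 = 128.04.
Planner sets g_i = Σα_j = 12.4 for every i, so G^SO = 3·12.4 = 37.2.
W^SO = (Σα)·G^SO − ½·3·(Σα)² = (3/2)·12.4² = 230.64.
Deadweight loss = W^SO − W^NE = 102.6.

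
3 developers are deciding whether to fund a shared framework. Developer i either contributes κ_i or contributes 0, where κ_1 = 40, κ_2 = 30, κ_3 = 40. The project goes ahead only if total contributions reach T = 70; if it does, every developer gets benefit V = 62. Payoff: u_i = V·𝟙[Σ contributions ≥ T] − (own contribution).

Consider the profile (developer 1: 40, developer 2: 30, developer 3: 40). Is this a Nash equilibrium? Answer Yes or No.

No

Total = 110 ≥ 70: provided.
Developer 1 (pledges 40, payoff 22): dropping to 0 → total 70, payoff 62. Profitable deviation.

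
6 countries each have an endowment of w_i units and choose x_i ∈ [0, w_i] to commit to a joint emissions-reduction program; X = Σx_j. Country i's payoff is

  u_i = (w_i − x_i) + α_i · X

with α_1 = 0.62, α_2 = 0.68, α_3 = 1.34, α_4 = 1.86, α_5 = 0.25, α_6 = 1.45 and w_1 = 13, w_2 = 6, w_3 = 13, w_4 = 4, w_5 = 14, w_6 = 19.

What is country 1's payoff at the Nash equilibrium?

35.32

∂u_i/∂x_i = α_i − 1, so country i contributes w_i if α_i > 1, else 0.
α_i > 1 for i ∈ {3, 4, 6}; NE contributions (0, 0, 13, 4, 0, 19), X = 36.
u_1 = (13 − 0) + 0.62·36 = 35.32.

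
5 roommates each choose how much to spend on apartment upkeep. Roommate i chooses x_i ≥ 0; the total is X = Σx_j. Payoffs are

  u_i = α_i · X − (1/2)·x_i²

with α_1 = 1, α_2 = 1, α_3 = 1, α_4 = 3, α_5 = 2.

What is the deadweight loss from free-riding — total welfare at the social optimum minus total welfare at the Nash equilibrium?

104

Roommate i's FOC: ∂u_i/∂x_i = α_i − x_i = 0, so x_i* = α_i.
NE contributions = (1, 1, 1, 3, 2); X = 8.
W^NE = (Σα)·X − ½Σα_i² = 8² − ½·16 = 56.
Planner sets x_i = Σα_j = 8 for every i, so X^SO = 5·8 = 40.
W^SO = (Σα)·X^SO − ½·5·(Σα)² = (5/2)·8² = 160.
Deadweight loss = W^SO − W^NE = 104.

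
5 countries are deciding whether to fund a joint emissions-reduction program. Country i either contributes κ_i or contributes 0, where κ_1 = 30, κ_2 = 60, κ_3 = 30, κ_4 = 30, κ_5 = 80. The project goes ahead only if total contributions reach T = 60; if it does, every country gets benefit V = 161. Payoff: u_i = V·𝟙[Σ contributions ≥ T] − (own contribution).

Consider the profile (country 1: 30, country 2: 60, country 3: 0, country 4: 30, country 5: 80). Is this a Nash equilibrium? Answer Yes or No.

No

Total = 200 ≥ 60: provided.
Country 1 (pledges 30, payoff 131): dropping to 0 → total 170, payoff 161. Profitable deviation.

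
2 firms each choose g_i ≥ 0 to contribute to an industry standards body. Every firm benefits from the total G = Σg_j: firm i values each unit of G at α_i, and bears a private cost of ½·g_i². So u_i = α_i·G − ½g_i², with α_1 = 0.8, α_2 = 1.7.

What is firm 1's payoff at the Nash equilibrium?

1.68

Firm i's FOC: ∂u_i/∂g_i = α_i − g_i = 0, so g_i* = α_i.
NE contributions = (0.8, 1.7); G = 2.5.
u_1 = α_1·G − ½·(g_1)² = 0.8·2.5 − ½·0.8² = 1.68.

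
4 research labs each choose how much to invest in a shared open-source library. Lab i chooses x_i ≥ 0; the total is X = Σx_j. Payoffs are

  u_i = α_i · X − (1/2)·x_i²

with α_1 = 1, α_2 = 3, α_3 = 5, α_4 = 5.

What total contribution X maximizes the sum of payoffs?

56

Planner FOC: ∂(Σu_j)/∂x_i = (Σα_j) − x_i = 0, so x_i^SO = Σα_j = 14 for every i; X^SO = 56.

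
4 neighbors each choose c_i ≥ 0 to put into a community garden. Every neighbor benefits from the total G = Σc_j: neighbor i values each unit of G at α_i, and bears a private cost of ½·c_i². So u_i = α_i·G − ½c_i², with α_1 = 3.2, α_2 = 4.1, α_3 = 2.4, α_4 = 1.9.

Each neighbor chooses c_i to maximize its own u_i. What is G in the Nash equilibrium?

11.6

Neighbor i's FOC: ∂u_i/∂c_i = α_i − c_i = 0, so c_i* = α_i.
NE contributions = (3.2, 4.1, 2.4, 1.9); G = 11.6.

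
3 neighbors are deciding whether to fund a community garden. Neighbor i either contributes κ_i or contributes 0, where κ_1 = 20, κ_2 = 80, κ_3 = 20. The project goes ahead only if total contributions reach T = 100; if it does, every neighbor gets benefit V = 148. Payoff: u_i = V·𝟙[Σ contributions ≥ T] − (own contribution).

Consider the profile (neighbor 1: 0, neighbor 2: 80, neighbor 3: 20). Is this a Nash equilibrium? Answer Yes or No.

Total = 100 ≥ 100: provided.
Neighbor 1 (pledges 0, payoff 148): pledging 20 → total 120, payoff 128. No gain.
Neighbor 2 (pledges 80, payoff 68): dropping to 0 → total 20, payoff 0. No gain.
Neighbor 3 (pledges 20, payoff 128): dropping to 0 → total 80, payoff 0. No gain.

Yes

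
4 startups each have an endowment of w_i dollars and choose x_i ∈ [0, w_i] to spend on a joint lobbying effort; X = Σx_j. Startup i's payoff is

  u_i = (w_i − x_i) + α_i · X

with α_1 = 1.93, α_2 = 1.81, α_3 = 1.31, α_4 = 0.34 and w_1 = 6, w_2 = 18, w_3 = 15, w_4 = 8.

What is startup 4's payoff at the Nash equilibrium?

21.26

∂u_i/∂x_i = α_i − 1, so startup i contributes w_i if α_i > 1, else 0.
α_i > 1 for i ∈ {1, 2, 3}; NE contributions (6, 18, 15, 0), X = 39.
u_4 = (8 − 0) + 0.34·39 = 21.26.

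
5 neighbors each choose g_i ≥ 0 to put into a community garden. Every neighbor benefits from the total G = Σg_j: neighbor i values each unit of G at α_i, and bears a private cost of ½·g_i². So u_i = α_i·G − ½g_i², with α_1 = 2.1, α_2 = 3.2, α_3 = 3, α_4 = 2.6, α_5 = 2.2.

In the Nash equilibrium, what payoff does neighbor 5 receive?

Neighbor i's FOC: ∂u_i/∂g_i = α_i − g_i = 0, so g_i* = α_i.
NE contributions = (2.1, 3.2, 3, 2.6, 2.2); G = 13.1.
u_5 = α_5·G − ½·(g_5)² = 2.2·13.1 − ½·2.2² = 26.4.

26.4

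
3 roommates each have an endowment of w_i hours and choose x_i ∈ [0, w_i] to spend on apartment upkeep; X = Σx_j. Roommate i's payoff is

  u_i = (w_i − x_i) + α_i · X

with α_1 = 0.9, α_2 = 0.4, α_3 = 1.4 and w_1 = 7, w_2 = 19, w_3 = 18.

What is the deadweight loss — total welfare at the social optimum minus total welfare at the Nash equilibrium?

44.2

∂u_i/∂x_i = α_i − 1, so roommate i contributes w_i if α_i > 1, else 0.
α_i > 1 for i ∈ {3}; NE contributions (0, 0, 18), X = 18.
W^NE = Σw_i − X^NE + (Σα_i)·X^NE = 44 + 1.7·18 = 74.6.
Planner: ∂(Σu_j)/∂x_i = Σα_j − 1 = 1.7 > 0, so everyone contributes w_i; X^SO = 44, W^SO = 44 + 1.7·44 = 118.8.
Deadweight loss = 44.2.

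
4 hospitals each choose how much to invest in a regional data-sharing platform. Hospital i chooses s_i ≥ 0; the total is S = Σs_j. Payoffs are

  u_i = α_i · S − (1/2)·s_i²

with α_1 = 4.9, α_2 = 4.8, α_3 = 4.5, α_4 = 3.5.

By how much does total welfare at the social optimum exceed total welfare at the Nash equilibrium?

353.065

Hospital i's FOC: ∂u_i/∂s_i = α_i − s_i = 0, so s_i* = α_i.
NE contributions = (4.9, 4.8, 4.5, 3.5); S = 17.7.
W^NE = (Σα)·S − ½Σα_i² = 17.7² − ½·79.55 = 273.515.
Planner sets s_i = Σα_j = 17.7 for every i, so S^SO = 4·17.7 = 70.8.
W^SO = (Σα)·S^SO − ½·4·(Σα)² = (4/2)·17.7² = 626.58.
Deadweight loss = W^SO − W^NE = 353.065.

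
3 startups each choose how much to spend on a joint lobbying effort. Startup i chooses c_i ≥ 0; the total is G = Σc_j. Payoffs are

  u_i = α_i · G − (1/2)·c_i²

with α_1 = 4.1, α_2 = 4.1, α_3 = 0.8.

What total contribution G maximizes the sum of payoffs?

Planner FOC: ∂(Σu_j)/∂c_i = (Σα_j) − c_i = 0, so c_i^SO = Σα_j = 9 for every i; G^SO = 27.

27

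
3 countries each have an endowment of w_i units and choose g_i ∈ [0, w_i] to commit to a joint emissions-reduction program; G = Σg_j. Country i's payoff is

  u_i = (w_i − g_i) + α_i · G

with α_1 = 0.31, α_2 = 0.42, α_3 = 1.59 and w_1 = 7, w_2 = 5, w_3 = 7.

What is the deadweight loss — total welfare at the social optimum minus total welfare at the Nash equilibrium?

∂u_i/∂g_i = α_i − 1, so country i contributes w_i if α_i > 1, else 0.
α_i > 1 for i ∈ {3}; NE contributions (0, 0, 7), G = 7.
W^NE = Σw_i − G^NE + (Σα_i)·G^NE = 19 + 1.32·7 = 28.24.
Planner: ∂(Σu_j)/∂g_i = Σα_j − 1 = 1.32 > 0, so everyone contributes w_i; G^SO = 19, W^SO = 19 + 1.32·19 = 44.08.
Deadweight loss = 15.84.

15.84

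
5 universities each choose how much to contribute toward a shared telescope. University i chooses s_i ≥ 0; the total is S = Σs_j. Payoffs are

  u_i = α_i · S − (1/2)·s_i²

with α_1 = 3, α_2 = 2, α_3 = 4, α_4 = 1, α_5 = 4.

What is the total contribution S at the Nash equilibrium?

University i's FOC: ∂u_i/∂s_i = α_i − s_i = 0, so s_i* = α_i.
NE contributions = (3, 2, 4, 1, 4); S = 14.

14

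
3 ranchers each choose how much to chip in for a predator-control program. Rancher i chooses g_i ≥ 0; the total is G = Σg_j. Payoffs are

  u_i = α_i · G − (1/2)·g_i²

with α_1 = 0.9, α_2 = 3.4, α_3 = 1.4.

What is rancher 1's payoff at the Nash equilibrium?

4.725

Rancher i's FOC: ∂u_i/∂g_i = α_i − g_i = 0, so g_i* = α_i.
NE contributions = (0.9, 3.4, 1.4); G = 5.7.
u_1 = α_1·G − ½·(g_1)² = 0.9·5.7 − ½·0.9² = 4.725.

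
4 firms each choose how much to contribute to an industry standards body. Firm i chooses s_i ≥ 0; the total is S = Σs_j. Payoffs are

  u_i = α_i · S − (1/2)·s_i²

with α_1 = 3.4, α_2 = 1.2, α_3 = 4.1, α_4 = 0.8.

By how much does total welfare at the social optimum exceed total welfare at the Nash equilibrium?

105.475

Firm i's FOC: ∂u_i/∂s_i = α_i − s_i = 0, so s_i* = α_i.
NE contributions = (3.4, 1.2, 4.1, 0.8); S = 9.5.
W^NE = (Σα)·S − ½Σα_i² = 9.5² − ½·30.45 = 75.025.
Planner sets s_i = Σα_j = 9.5 for every i, so S^SO = 4·9.5 = 38.
W^SO = (Σα)·S^SO − ½·4·(Σα)² = (4/2)·9.5² = 180.5.
Deadweight loss = W^SO − W^NE = 105.475.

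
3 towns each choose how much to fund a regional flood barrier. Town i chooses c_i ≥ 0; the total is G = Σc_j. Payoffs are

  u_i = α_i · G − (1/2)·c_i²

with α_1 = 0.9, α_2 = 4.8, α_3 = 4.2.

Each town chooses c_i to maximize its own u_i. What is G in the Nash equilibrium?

Town i's FOC: ∂u_i/∂c_i = α_i − c_i = 0, so c_i* = α_i.
NE contributions = (0.9, 4.8, 4.2); G = 9.9.

9.9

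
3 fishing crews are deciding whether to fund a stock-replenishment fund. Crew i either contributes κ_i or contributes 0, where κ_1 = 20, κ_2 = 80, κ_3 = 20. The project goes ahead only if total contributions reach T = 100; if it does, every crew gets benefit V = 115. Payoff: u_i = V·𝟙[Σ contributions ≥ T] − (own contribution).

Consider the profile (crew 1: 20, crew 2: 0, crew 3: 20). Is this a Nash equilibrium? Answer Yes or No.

No

Total = 40 < 100: not provided.
Crew 1 (pledges 20, payoff -20): dropping to 0 → total 20, payoff 0. Profitable deviation.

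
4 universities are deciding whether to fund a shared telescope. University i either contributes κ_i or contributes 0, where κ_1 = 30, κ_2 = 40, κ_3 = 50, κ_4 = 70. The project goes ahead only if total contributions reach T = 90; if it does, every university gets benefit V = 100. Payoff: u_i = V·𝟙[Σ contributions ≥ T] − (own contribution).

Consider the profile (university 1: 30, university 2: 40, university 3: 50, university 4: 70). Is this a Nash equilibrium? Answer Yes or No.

Total = 190 ≥ 90: provided.
University 1 (pledges 30, payoff 70): dropping to 0 → total 160, payoff 100. Profitable deviation.

No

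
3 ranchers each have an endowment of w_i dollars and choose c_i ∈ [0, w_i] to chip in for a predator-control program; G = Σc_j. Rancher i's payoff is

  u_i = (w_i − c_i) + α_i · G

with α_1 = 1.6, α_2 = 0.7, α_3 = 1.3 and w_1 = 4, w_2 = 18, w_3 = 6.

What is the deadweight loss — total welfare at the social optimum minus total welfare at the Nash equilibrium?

∂u_i/∂c_i = α_i − 1, so rancher i contributes w_i if α_i > 1, else 0.
α_i > 1 for i ∈ {1, 3}; NE contributions (4, 0, 6), G = 10.
W^NE = Σw_i − G^NE + (Σα_i)·G^NE = 28 + 2.6·10 = 54.
Planner: ∂(Σu_j)/∂c_i = Σα_j − 1 = 2.6 > 0, so everyone contributes w_i; G^SO = 28, W^SO = 28 + 2.6·28 = 100.8.
Deadweight loss = 46.8.

46.8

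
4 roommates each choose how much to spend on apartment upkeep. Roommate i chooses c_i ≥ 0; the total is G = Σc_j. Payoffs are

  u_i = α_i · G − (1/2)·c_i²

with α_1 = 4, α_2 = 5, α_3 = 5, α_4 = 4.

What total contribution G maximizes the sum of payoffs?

Planner FOC: ∂(Σu_j)/∂c_i = (Σα_j) − c_i = 0, so c_i^SO = Σα_j = 18 for every i; G^SO = 72.

72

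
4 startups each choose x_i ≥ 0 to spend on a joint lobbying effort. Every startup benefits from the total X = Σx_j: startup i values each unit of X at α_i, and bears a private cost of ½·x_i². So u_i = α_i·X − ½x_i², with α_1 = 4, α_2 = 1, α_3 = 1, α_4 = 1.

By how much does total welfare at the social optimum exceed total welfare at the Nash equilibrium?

58.5

Startup i's FOC: ∂u_i/∂x_i = α_i − x_i = 0, so x_i* = α_i.
NE contributions = (4, 1, 1, 1); X = 7.
W^NE = (Σα)·X − ½Σα_i² = 7² − ½·19 = 39.5.
Planner sets x_i = Σα_j = 7 for every i, so X^SO = 4·7 = 28.
W^SO = (Σα)·X^SO − ½·4·(Σα)² = (4/2)·7² = 98.
Deadweight loss = W^SO − W^NE = 58.5.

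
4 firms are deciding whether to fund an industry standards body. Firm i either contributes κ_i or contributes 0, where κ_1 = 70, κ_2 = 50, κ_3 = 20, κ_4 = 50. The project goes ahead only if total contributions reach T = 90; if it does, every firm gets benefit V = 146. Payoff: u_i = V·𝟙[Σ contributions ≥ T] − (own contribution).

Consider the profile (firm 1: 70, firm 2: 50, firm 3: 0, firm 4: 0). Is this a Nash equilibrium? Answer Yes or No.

Total = 120 ≥ 90: provided.
Firm 1 (pledges 70, payoff 76): dropping to 0 → total 50, payoff 0. No gain.
Firm 2 (pledges 50, payoff 96): dropping to 0 → total 70, payoff 0. No gain.
Firm 3 (pledges 0, payoff 146): pledging 20 → total 140, payoff 126. No gain.
Firm 4 (pledges 0, payoff 146): pledging 50 → total 170, payoff 96. No gain.

Yes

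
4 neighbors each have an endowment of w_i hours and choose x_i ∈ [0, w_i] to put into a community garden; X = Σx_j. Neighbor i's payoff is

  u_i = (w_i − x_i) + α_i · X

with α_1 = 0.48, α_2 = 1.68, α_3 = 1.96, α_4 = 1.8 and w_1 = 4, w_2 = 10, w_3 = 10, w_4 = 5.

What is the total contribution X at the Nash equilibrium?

∂u_i/∂x_i = α_i − 1, so neighbor i contributes w_i if α_i > 1, else 0.
α_i > 1 for i ∈ {2, 3, 4}; NE contributions (0, 10, 10, 5), X = 25.

25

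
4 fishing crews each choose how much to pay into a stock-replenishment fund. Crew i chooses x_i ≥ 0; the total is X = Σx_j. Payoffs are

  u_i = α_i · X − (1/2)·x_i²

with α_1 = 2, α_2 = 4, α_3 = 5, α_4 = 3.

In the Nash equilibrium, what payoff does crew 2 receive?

48

Crew i's FOC: ∂u_i/∂x_i = α_i − x_i = 0, so x_i* = α_i.
NE contributions = (2, 4, 5, 3); X = 14.
u_2 = α_2·X − ½·(x_2)² = 4·14 − ½·4² = 48.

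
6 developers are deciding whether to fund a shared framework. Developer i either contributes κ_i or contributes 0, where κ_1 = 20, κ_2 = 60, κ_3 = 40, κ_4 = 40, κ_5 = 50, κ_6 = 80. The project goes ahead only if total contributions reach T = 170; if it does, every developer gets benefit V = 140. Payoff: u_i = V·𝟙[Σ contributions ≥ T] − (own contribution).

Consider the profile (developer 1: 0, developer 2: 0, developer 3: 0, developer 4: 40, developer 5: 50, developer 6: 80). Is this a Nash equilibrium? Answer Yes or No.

Yes

Total = 170 ≥ 170: provided.
Developer 1 (pledges 0, payoff 140): pledging 20 → total 190, payoff 120. No gain.
Developer 2 (pledges 0, payoff 140): pledging 60 → total 230, payoff 80. No gain.
Developer 3 (pledges 0, payoff 140): pledging 40 → total 210, payoff 100. No gain.
Developer 4 (pledges 40, payoff 100): dropping to 0 → total 130, payoff 0. No gain.
Developer 5 (pledges 50, payoff 90): dropping to 0 → total 120, payoff 0. No gain.
Developer 6 (pledges 80, payoff 60): dropping to 0 → total 90, payoff 0. No gain.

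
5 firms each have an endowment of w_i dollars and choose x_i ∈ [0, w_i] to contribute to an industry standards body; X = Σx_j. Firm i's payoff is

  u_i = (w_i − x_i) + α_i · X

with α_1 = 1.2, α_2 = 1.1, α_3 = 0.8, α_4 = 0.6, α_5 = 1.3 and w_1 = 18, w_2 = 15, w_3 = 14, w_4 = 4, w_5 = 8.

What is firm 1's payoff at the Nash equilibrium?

∂u_i/∂x_i = α_i − 1, so firm i contributes w_i if α_i > 1, else 0.
α_i > 1 for i ∈ {1, 2, 5}; NE contributions (18, 15, 0, 0, 8), X = 41.
u_1 = (18 − 18) + 1.2·41 = 49.2.

49.2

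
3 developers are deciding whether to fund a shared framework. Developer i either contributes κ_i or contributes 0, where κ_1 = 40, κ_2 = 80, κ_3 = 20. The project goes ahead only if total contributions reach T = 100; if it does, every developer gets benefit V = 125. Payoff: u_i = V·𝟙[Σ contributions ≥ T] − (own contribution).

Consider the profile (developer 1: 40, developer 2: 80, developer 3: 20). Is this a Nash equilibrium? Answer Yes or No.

Total = 140 ≥ 100: provided.
Developer 1 (pledges 40, payoff 85): dropping to 0 → total 100, payoff 125. Profitable deviation.

No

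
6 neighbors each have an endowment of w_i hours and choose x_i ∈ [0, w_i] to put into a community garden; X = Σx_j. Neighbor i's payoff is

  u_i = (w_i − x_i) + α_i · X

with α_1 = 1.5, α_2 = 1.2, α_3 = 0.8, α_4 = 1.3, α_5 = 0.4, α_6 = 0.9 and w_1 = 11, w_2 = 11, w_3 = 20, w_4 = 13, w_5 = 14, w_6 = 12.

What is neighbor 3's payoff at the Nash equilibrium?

∂u_i/∂x_i = α_i − 1, so neighbor i contributes w_i if α_i > 1, else 0.
α_i > 1 for i ∈ {1, 2, 4}; NE contributions (11, 11, 0, 13, 0, 0), X = 35.
u_3 = (20 − 0) + 0.8·35 = 48.

48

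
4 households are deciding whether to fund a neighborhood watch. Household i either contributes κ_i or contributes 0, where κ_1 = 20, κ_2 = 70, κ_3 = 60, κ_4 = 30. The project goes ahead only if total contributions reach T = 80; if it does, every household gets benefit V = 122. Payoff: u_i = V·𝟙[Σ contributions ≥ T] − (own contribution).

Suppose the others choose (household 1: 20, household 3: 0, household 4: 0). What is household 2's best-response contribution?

Others' total = 20. Contributing 70 brings total to 90 ≥ 80: gain V − κ_2 = 52.
Best response: 70.

70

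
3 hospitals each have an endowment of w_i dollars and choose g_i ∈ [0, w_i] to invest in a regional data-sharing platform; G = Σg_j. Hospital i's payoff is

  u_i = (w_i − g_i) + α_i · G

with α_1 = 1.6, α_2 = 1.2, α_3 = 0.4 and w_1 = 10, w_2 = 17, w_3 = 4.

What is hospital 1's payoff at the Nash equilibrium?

43.2

∂u_i/∂g_i = α_i − 1, so hospital i contributes w_i if α_i > 1, else 0.
α_i > 1 for i ∈ {1, 2}; NE contributions (10, 17, 0), G = 27.
u_1 = (10 − 10) + 1.6·27 = 43.2.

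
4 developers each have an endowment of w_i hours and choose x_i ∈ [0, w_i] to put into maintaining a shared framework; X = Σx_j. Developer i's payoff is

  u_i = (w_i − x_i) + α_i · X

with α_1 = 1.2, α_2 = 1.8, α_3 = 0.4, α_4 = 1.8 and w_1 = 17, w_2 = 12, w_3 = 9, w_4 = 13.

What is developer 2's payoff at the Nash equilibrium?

75.6

∂u_i/∂x_i = α_i − 1, so developer i contributes w_i if α_i > 1, else 0.
α_i > 1 for i ∈ {1, 2, 4}; NE contributions (17, 12, 0, 13), X = 42.
u_2 = (12 − 12) + 1.8·42 = 75.6.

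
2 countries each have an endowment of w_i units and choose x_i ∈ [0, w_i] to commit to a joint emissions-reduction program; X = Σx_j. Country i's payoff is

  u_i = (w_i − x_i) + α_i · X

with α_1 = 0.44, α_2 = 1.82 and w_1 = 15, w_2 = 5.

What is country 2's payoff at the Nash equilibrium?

∂u_i/∂x_i = α_i − 1, so country i contributes w_i if α_i > 1, else 0.
α_i > 1 for i ∈ {2}; NE contributions (0, 5), X = 5.
u_2 = (5 − 5) + 1.82·5 = 9.1.

9.1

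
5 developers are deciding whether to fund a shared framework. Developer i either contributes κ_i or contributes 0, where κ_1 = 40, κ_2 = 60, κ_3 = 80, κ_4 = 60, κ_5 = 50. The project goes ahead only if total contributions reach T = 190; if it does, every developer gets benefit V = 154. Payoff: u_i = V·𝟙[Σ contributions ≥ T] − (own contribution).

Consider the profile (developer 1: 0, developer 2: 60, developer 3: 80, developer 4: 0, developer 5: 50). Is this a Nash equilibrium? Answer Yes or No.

Yes

Total = 190 ≥ 190: provided.
Developer 1 (pledges 0, payoff 154): pledging 40 → total 230, payoff 114. No gain.
Developer 2 (pledges 60, payoff 94): dropping to 0 → total 130, payoff 0. No gain.
Developer 3 (pledges 80, payoff 74): dropping to 0 → total 110, payoff 0. No gain.
Developer 4 (pledges 0, payoff 154): pledging 60 → total 250, payoff 94. No gain.
Developer 5 (pledges 50, payoff 104): dropping to 0 → total 140, payoff 0. No gain.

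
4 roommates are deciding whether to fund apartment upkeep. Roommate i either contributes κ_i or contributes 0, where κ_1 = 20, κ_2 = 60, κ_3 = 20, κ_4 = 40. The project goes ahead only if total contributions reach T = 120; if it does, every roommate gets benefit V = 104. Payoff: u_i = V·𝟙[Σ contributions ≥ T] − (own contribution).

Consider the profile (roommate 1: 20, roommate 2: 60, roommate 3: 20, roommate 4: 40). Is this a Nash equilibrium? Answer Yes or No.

Total = 140 ≥ 120: provided.
Roommate 1 (pledges 20, payoff 84): dropping to 0 → total 120, payoff 104. Profitable deviation.

No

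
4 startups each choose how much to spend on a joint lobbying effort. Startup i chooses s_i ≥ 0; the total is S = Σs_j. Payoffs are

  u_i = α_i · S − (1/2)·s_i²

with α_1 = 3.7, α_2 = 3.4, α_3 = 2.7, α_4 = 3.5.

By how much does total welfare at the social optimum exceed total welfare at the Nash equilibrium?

Startup i's FOC: ∂u_i/∂s_i = α_i − s_i = 0, so s_i* = α_i.
NE contributions = (3.7, 3.4, 2.7, 3.5); S = 13.3.
W^NE = (Σα)·S − ½Σα_i² = 13.3² − ½·44.79 = 154.495.
Planner sets s_i = Σα_j = 13.3 for every i, so S^SO = 4·13.3 = 53.2.
W^SO = (Σα)·S^SO − ½·4·(Σα)² = (4/2)·13.3² = 353.78.
Deadweight loss = W^SO − W^NE = 199.285.

199.285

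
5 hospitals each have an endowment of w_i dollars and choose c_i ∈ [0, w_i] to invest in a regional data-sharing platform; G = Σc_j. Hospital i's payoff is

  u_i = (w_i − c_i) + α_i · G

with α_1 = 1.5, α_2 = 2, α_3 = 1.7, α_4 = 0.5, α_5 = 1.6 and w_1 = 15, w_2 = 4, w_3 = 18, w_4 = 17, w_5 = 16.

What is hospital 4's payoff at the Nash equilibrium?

43.5

∂u_i/∂c_i = α_i − 1, so hospital i contributes w_i if α_i > 1, else 0.
α_i > 1 for i ∈ {1, 2, 3, 5}; NE contributions (15, 4, 18, 0, 16), G = 53.
u_4 = (17 − 0) + 0.5·53 = 43.5.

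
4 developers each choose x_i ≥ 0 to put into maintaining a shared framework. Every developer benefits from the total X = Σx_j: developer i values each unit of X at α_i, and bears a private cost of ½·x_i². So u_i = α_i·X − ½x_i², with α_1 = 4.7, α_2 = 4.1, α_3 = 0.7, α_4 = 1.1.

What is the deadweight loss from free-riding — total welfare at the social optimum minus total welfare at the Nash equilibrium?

Developer i's FOC: ∂u_i/∂x_i = α_i − x_i = 0, so x_i* = α_i.
NE contributions = (4.7, 4.1, 0.7, 1.1); X = 10.6.
W^NE = (Σα)·X − ½Σα_i² = 10.6² − ½·40.6 = 92.06.
Planner sets x_i = Σα_j = 10.6 for every i, so X^SO = 4·10.6 = 42.4.
W^SO = (Σα)·X^SO − ½·4·(Σα)² = (4/2)·10.6² = 224.72.
Deadweight loss = W^SO − W^NE = 132.66.

132.66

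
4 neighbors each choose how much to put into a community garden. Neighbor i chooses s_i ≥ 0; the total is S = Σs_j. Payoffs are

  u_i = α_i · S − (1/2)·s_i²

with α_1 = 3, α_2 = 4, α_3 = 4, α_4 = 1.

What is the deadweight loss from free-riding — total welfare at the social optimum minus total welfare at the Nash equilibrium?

165

Neighbor i's FOC: ∂u_i/∂s_i = α_i − s_i = 0, so s_i* = α_i.
NE contributions = (3, 4, 4, 1); S = 12.
W^NE = (Σα)·S − ½Σα_i² = 12² − ½·42 = 123.
Planner sets s_i = Σα_j = 12 for every i, so S^SO = 4·12 = 48.
W^SO = (Σα)·S^SO − ½·4·(Σα)² = (4/2)·12² = 288.
Deadweight loss = W^SO − W^NE = 165.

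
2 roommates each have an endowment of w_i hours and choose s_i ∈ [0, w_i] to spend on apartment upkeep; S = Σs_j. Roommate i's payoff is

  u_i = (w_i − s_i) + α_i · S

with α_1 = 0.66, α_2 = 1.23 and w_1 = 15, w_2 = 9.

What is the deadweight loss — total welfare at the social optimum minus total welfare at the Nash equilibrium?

∂u_i/∂s_i = α_i − 1, so roommate i contributes w_i if α_i > 1, else 0.
α_i > 1 for i ∈ {2}; NE contributions (0, 9), S = 9.
W^NE = Σw_i − S^NE + (Σα_i)·S^NE = 24 + 0.89·9 = 32.01.
Planner: ∂(Σu_j)/∂s_i = Σα_j − 1 = 0.89 > 0, so everyone contributes w_i; S^SO = 24, W^SO = 24 + 0.89·24 = 45.36.
Deadweight loss = 13.35.

13.35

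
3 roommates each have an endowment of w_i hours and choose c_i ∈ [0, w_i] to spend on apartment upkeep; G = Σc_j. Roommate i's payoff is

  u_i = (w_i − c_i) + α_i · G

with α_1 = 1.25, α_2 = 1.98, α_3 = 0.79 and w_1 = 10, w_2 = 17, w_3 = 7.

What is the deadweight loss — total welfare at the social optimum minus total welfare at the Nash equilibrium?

21.14

∂u_i/∂c_i = α_i − 1, so roommate i contributes w_i if α_i > 1, else 0.
α_i > 1 for i ∈ {1, 2}; NE contributions (10, 17, 0), G = 27.
W^NE = Σw_i − G^NE + (Σα_i)·G^NE = 34 + 3.02·27 = 115.54.
Planner: ∂(Σu_j)/∂c_i = Σα_j − 1 = 3.02 > 0, so everyone contributes w_i; G^SO = 34, W^SO = 34 + 3.02·34 = 136.68.
Deadweight loss = 21.14.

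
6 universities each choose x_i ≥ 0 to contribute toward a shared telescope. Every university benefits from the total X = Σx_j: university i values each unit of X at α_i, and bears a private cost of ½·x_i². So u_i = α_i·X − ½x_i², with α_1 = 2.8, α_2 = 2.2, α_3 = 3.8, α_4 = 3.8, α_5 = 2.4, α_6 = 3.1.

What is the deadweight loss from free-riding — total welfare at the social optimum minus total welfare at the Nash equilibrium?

University i's FOC: ∂u_i/∂x_i = α_i − x_i = 0, so x_i* = α_i.
NE contributions = (2.8, 2.2, 3.8, 3.8, 2.4, 3.1); X = 18.1.
W^NE = (Σα)·X − ½Σα_i² = 18.1² − ½·56.93 = 299.145.
Planner sets x_i = Σα_j = 18.1 for every i, so X^SO = 6·18.1 = 108.6.
W^SO = (Σα)·X^SO − ½·6·(Σα)² = (6/2)·18.1² = 982.83.
Deadweight loss = W^SO − W^NE = 683.685.

683.685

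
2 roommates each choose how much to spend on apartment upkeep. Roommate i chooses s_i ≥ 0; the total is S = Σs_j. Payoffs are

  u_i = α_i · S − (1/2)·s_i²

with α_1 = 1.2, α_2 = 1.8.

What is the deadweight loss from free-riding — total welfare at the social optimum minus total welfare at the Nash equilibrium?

2.34

Roommate i's FOC: ∂u_i/∂s_i = α_i − s_i = 0, so s_i* = α_i.
NE contributions = (1.2, 1.8); S = 3.
W^NE = (Σα)·S − ½Σα_i² = 3² − ½·4.68 = 6.66.
Planner sets s_i = Σα_j = 3 for every i, so S^SO = 2·3 = 6.
W^SO = (Σα)·S^SO − ½·2·(Σα)² = (2/2)·3² = 9.
Deadweight loss = W^SO − W^NE = 2.34.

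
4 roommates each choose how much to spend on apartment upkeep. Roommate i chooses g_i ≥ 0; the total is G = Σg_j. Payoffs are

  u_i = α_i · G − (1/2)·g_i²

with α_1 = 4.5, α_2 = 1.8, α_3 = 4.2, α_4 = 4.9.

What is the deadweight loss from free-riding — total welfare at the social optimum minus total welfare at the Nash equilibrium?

Roommate i's FOC: ∂u_i/∂g_i = α_i − g_i = 0, so g_i* = α_i.
NE contributions = (4.5, 1.8, 4.2, 4.9); G = 15.4.
W^NE = (Σα)·G − ½Σα_i² = 15.4² − ½·65.14 = 204.59.
Planner sets g_i = Σα_j = 15.4 for every i, so G^SO = 4·15.4 = 61.6.
W^SO = (Σα)·G^SO − ½·4·(Σα)² = (4/2)·15.4² = 474.32.
Deadweight loss = W^SO − W^NE = 269.73.

269.73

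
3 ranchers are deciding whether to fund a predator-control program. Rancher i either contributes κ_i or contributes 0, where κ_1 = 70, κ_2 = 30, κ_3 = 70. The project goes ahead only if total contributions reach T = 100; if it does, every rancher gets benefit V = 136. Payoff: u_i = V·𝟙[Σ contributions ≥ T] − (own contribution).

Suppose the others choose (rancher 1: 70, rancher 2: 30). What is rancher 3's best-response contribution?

Others' total = 100 ≥ 100; contributing adds cost 70 for no extra benefit.
Best response: 0.

0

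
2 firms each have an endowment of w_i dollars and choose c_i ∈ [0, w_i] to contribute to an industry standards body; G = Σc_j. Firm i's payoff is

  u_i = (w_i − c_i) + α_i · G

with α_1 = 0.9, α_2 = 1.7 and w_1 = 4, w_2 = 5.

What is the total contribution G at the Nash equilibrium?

∂u_i/∂c_i = α_i − 1, so firm i contributes w_i if α_i > 1, else 0.
α_i > 1 for i ∈ {2}; NE contributions (0, 5), G = 5.

5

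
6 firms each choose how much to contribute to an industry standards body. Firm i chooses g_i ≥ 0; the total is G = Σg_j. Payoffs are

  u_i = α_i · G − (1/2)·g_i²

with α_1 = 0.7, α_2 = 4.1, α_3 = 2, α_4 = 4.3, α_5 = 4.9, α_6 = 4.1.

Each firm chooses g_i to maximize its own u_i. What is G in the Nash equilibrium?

Firm i's FOC: ∂u_i/∂g_i = α_i − g_i = 0, so g_i* = α_i.
NE contributions = (0.7, 4.1, 2, 4.3, 4.9, 4.1); G = 20.1.

20.1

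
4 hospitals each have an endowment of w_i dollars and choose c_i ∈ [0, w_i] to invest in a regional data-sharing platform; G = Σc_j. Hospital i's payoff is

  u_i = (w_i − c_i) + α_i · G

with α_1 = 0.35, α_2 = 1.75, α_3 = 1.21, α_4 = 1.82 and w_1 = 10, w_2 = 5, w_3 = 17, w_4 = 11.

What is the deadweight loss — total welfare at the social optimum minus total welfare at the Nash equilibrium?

∂u_i/∂c_i = α_i − 1, so hospital i contributes w_i if α_i > 1, else 0.
α_i > 1 for i ∈ {2, 3, 4}; NE contributions (0, 5, 17, 11), G = 33.
W^NE = Σw_i − G^NE + (Σα_i)·G^NE = 43 + 4.13·33 = 179.29.
Planner: ∂(Σu_j)/∂c_i = Σα_j − 1 = 4.13 > 0, so everyone contributes w_i; G^SO = 43, W^SO = 43 + 4.13·43 = 220.59.
Deadweight loss = 41.3.

41.3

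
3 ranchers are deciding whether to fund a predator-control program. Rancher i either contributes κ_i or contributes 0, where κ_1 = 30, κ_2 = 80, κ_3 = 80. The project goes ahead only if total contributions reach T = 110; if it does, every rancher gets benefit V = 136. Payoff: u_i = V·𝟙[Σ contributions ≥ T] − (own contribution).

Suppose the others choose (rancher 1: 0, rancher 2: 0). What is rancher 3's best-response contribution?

Others' total = 0. Even contributing 80 gives 80 < 110: no benefit either way.
Best response: 0.

0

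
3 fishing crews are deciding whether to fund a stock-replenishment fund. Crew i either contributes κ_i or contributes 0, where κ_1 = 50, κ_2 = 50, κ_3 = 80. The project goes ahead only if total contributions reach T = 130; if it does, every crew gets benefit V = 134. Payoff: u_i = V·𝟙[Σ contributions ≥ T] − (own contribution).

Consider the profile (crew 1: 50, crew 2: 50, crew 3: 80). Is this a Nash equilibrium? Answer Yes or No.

No

Total = 180 ≥ 130: provided.
Crew 1 (pledges 50, payoff 84): dropping to 0 → total 130, payoff 134. Profitable deviation.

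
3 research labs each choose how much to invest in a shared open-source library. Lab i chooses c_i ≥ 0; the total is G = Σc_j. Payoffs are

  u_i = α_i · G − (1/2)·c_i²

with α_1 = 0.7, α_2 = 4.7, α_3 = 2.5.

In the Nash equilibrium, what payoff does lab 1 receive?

Lab i's FOC: ∂u_i/∂c_i = α_i − c_i = 0, so c_i* = α_i.
NE contributions = (0.7, 4.7, 2.5); G = 7.9.
u_1 = α_1·G − ½·(c_1)² = 0.7·7.9 − ½·0.7² = 5.285.

5.285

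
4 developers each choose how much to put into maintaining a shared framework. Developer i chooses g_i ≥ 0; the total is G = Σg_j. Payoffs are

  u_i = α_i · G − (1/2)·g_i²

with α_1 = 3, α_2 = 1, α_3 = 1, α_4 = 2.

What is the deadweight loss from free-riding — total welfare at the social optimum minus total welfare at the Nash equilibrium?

Developer i's FOC: ∂u_i/∂g_i = α_i − g_i = 0, so g_i* = α_i.
NE contributions = (3, 1, 1, 2); G = 7.
W^NE = (Σα)·G − ½Σα_i² = 7² − ½·15 = 41.5.
Planner sets g_i = Σα_j = 7 for every i, so G^SO = 4·7 = 28.
W^SO = (Σα)·G^SO − ½·4·(Σα)² = (4/2)·7² = 98.
Deadweight loss = W^SO − W^NE = 56.5.

56.5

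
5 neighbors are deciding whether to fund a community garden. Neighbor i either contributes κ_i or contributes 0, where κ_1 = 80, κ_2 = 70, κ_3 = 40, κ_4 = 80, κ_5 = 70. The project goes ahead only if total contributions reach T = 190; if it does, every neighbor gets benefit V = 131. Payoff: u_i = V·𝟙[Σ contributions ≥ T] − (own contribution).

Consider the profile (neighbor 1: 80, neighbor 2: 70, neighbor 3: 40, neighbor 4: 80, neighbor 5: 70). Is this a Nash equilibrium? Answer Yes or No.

Total = 340 ≥ 190: provided.
Neighbor 1 (pledges 80, payoff 51): dropping to 0 → total 260, payoff 131. Profitable deviation.

No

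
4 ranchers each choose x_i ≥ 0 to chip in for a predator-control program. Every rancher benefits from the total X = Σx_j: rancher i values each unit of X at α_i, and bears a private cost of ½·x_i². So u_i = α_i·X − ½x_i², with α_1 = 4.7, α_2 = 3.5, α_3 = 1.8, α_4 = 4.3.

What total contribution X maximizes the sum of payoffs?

Planner FOC: ∂(Σu_j)/∂x_i = (Σα_j) − x_i = 0, so x_i^SO = Σα_j = 14.3 for every i; X^SO = 57.2.

57.2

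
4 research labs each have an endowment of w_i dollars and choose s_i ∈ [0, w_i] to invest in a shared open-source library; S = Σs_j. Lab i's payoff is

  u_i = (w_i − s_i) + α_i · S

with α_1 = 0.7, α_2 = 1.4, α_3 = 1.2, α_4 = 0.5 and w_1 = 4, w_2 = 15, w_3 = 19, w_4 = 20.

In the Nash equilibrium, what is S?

∂u_i/∂s_i = α_i − 1, so lab i contributes w_i if α_i > 1, else 0.
α_i > 1 for i ∈ {2, 3}; NE contributions (0, 15, 19, 0), S = 34.

34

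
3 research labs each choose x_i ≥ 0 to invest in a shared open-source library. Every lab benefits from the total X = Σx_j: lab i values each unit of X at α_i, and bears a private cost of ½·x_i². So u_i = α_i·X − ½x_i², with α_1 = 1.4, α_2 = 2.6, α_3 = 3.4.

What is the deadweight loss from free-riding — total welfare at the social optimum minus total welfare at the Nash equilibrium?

37.52

Lab i's FOC: ∂u_i/∂x_i = α_i − x_i = 0, so x_i* = α_i.
NE contributions = (1.4, 2.6, 3.4); X = 7.4.
W^NE = (Σα)·X − ½Σα_i² = 7.4² − ½·20.28 = 44.62.
Planner sets x_i = Σα_j = 7.4 for every i, so X^SO = 3·7.4 = 22.2.
W^SO = (Σα)·X^SO − ½·3·(Σα)² = (3/2)·7.4² = 82.14.
Deadweight loss = W^SO − W^NE = 37.52.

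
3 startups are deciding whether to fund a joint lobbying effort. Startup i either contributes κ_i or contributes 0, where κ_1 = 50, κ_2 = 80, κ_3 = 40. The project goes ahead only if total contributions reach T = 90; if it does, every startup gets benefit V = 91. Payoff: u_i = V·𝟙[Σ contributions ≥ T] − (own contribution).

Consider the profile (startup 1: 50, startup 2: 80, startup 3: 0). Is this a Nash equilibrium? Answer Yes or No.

Total = 130 ≥ 90: provided.
Startup 1 (pledges 50, payoff 41): dropping to 0 → total 80, payoff 0. No gain.
Startup 2 (pledges 80, payoff 11): dropping to 0 → total 50, payoff 0. No gain.
Startup 3 (pledges 0, payoff 91): pledging 40 → total 170, payoff 51. No gain.

Yes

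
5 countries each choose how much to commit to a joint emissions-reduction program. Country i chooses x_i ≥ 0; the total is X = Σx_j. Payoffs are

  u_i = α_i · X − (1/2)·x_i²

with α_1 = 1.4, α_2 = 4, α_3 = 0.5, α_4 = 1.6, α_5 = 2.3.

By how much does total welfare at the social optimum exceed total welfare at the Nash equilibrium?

157.09

Country i's FOC: ∂u_i/∂x_i = α_i − x_i = 0, so x_i* = α_i.
NE contributions = (1.4, 4, 0.5, 1.6, 2.3); X = 9.8.
W^NE = (Σα)·X − ½Σα_i² = 9.8² − ½·26.06 = 83.01.
Planner sets x_i = Σα_j = 9.8 for every i, so X^SO = 5·9.8 = 49.
W^SO = (Σα)·X^SO − ½·5·(Σα)² = (5/2)·9.8² = 240.1.
Deadweight loss = W^SO − W^NE = 157.09.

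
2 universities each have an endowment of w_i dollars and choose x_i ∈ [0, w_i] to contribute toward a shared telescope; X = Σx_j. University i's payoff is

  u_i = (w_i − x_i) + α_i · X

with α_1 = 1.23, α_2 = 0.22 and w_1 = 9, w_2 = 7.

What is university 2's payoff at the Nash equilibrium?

∂u_i/∂x_i = α_i − 1, so university i contributes w_i if α_i > 1, else 0.
α_i > 1 for i ∈ {1}; NE contributions (9, 0), X = 9.
u_2 = (7 − 0) + 0.22·9 = 8.98.

8.98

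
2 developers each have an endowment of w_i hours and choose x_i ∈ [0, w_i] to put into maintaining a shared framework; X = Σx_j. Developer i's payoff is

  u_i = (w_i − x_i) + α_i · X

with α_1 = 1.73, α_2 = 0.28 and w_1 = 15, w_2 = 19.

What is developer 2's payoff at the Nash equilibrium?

∂u_i/∂x_i = α_i − 1, so developer i contributes w_i if α_i > 1, else 0.
α_i > 1 for i ∈ {1}; NE contributions (15, 0), X = 15.
u_2 = (19 − 0) + 0.28·15 = 23.2.

23.2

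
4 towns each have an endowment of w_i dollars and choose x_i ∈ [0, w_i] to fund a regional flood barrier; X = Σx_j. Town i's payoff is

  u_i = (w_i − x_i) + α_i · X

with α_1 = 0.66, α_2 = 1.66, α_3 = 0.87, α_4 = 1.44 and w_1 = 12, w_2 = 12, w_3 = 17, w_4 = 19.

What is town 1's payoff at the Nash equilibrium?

32.46

∂u_i/∂x_i = α_i − 1, so town i contributes w_i if α_i > 1, else 0.
α_i > 1 for i ∈ {2, 4}; NE contributions (0, 12, 0, 19), X = 31.
u_1 = (12 − 0) + 0.66·31 = 32.46.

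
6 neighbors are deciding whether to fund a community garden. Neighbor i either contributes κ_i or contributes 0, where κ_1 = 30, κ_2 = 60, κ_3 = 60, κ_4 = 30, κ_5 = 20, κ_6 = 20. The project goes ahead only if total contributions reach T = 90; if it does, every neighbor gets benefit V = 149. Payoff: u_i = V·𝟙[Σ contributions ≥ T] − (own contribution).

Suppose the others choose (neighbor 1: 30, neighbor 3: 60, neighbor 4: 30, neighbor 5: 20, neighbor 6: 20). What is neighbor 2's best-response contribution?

0

Others' total = 160 ≥ 90; contributing adds cost 60 for no extra benefit.
Best response: 0.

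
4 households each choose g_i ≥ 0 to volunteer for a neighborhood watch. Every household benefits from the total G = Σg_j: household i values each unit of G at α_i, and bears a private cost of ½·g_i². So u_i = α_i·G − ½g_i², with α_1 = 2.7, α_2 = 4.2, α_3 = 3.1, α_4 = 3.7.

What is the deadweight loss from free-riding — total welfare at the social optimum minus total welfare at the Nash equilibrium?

Household i's FOC: ∂u_i/∂g_i = α_i − g_i = 0, so g_i* = α_i.
NE contributions = (2.7, 4.2, 3.1, 3.7); G = 13.7.
W^NE = (Σα)·G − ½Σα_i² = 13.7² − ½·48.23 = 163.575.
Planner sets g_i = Σα_j = 13.7 for every i, so G^SO = 4·13.7 = 54.8.
W^SO = (Σα)·G^SO − ½·4·(Σα)² = (4/2)·13.7² = 375.38.
Deadweight loss = W^SO − W^NE = 211.805.

211.805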